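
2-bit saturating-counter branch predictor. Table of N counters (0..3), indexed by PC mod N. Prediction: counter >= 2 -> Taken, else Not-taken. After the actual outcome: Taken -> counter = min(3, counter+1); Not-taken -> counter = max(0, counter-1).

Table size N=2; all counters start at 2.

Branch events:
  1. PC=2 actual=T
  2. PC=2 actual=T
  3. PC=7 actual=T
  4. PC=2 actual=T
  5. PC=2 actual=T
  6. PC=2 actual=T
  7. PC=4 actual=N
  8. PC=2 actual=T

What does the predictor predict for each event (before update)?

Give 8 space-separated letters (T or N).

Answer: T T T T T T T T

Derivation:
Ev 1: PC=2 idx=0 pred=T actual=T -> ctr[0]=3
Ev 2: PC=2 idx=0 pred=T actual=T -> ctr[0]=3
Ev 3: PC=7 idx=1 pred=T actual=T -> ctr[1]=3
Ev 4: PC=2 idx=0 pred=T actual=T -> ctr[0]=3
Ev 5: PC=2 idx=0 pred=T actual=T -> ctr[0]=3
Ev 6: PC=2 idx=0 pred=T actual=T -> ctr[0]=3
Ev 7: PC=4 idx=0 pred=T actual=N -> ctr[0]=2
Ev 8: PC=2 idx=0 pred=T actual=T -> ctr[0]=3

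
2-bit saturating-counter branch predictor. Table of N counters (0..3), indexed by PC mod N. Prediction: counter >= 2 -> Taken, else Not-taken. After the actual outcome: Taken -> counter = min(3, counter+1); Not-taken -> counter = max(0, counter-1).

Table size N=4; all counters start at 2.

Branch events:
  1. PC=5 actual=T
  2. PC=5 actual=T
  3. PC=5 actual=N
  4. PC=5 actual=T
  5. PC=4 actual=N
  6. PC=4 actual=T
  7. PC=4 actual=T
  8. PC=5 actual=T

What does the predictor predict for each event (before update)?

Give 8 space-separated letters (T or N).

Ev 1: PC=5 idx=1 pred=T actual=T -> ctr[1]=3
Ev 2: PC=5 idx=1 pred=T actual=T -> ctr[1]=3
Ev 3: PC=5 idx=1 pred=T actual=N -> ctr[1]=2
Ev 4: PC=5 idx=1 pred=T actual=T -> ctr[1]=3
Ev 5: PC=4 idx=0 pred=T actual=N -> ctr[0]=1
Ev 6: PC=4 idx=0 pred=N actual=T -> ctr[0]=2
Ev 7: PC=4 idx=0 pred=T actual=T -> ctr[0]=3
Ev 8: PC=5 idx=1 pred=T actual=T -> ctr[1]=3

Answer: T T T T T N T T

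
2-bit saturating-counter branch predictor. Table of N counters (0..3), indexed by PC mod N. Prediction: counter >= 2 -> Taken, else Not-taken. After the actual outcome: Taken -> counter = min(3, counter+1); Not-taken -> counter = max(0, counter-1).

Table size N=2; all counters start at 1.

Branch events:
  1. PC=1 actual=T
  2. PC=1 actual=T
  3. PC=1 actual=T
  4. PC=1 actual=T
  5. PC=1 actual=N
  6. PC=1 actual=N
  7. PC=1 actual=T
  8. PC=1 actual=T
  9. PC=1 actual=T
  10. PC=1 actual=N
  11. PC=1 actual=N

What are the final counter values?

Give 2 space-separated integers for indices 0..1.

Ev 1: PC=1 idx=1 pred=N actual=T -> ctr[1]=2
Ev 2: PC=1 idx=1 pred=T actual=T -> ctr[1]=3
Ev 3: PC=1 idx=1 pred=T actual=T -> ctr[1]=3
Ev 4: PC=1 idx=1 pred=T actual=T -> ctr[1]=3
Ev 5: PC=1 idx=1 pred=T actual=N -> ctr[1]=2
Ev 6: PC=1 idx=1 pred=T actual=N -> ctr[1]=1
Ev 7: PC=1 idx=1 pred=N actual=T -> ctr[1]=2
Ev 8: PC=1 idx=1 pred=T actual=T -> ctr[1]=3
Ev 9: PC=1 idx=1 pred=T actual=T -> ctr[1]=3
Ev 10: PC=1 idx=1 pred=T actual=N -> ctr[1]=2
Ev 11: PC=1 idx=1 pred=T actual=N -> ctr[1]=1

Answer: 1 1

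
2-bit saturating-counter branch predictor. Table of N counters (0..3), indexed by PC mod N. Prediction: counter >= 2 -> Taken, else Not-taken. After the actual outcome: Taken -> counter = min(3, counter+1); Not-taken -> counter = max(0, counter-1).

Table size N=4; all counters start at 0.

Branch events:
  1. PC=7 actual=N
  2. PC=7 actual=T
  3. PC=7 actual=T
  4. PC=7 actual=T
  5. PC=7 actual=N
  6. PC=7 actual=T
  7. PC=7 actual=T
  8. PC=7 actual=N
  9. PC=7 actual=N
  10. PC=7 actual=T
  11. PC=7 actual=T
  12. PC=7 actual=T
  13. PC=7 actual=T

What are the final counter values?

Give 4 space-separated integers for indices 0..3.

Ev 1: PC=7 idx=3 pred=N actual=N -> ctr[3]=0
Ev 2: PC=7 idx=3 pred=N actual=T -> ctr[3]=1
Ev 3: PC=7 idx=3 pred=N actual=T -> ctr[3]=2
Ev 4: PC=7 idx=3 pred=T actual=T -> ctr[3]=3
Ev 5: PC=7 idx=3 pred=T actual=N -> ctr[3]=2
Ev 6: PC=7 idx=3 pred=T actual=T -> ctr[3]=3
Ev 7: PC=7 idx=3 pred=T actual=T -> ctr[3]=3
Ev 8: PC=7 idx=3 pred=T actual=N -> ctr[3]=2
Ev 9: PC=7 idx=3 pred=T actual=N -> ctr[3]=1
Ev 10: PC=7 idx=3 pred=N actual=T -> ctr[3]=2
Ev 11: PC=7 idx=3 pred=T actual=T -> ctr[3]=3
Ev 12: PC=7 idx=3 pred=T actual=T -> ctr[3]=3
Ev 13: PC=7 idx=3 pred=T actual=T -> ctr[3]=3

Answer: 0 0 0 3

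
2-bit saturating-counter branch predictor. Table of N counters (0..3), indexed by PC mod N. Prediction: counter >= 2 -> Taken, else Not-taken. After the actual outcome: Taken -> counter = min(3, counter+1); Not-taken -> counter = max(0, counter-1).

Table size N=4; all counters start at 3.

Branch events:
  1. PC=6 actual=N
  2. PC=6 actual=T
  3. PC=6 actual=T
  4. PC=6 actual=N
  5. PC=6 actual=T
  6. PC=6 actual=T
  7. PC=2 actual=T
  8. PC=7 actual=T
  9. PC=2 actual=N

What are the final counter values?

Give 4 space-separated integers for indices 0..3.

Ev 1: PC=6 idx=2 pred=T actual=N -> ctr[2]=2
Ev 2: PC=6 idx=2 pred=T actual=T -> ctr[2]=3
Ev 3: PC=6 idx=2 pred=T actual=T -> ctr[2]=3
Ev 4: PC=6 idx=2 pred=T actual=N -> ctr[2]=2
Ev 5: PC=6 idx=2 pred=T actual=T -> ctr[2]=3
Ev 6: PC=6 idx=2 pred=T actual=T -> ctr[2]=3
Ev 7: PC=2 idx=2 pred=T actual=T -> ctr[2]=3
Ev 8: PC=7 idx=3 pred=T actual=T -> ctr[3]=3
Ev 9: PC=2 idx=2 pred=T actual=N -> ctr[2]=2

Answer: 3 3 2 3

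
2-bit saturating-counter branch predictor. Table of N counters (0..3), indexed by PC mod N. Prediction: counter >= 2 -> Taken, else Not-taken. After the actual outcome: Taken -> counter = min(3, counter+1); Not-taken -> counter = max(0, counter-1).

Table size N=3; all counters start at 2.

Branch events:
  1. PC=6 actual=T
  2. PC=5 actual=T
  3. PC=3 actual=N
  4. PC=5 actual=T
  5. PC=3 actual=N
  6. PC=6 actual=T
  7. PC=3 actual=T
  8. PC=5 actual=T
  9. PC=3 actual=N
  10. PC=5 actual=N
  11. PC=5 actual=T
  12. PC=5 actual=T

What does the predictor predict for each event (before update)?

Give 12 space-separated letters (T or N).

Answer: T T T T T N T T T T T T

Derivation:
Ev 1: PC=6 idx=0 pred=T actual=T -> ctr[0]=3
Ev 2: PC=5 idx=2 pred=T actual=T -> ctr[2]=3
Ev 3: PC=3 idx=0 pred=T actual=N -> ctr[0]=2
Ev 4: PC=5 idx=2 pred=T actual=T -> ctr[2]=3
Ev 5: PC=3 idx=0 pred=T actual=N -> ctr[0]=1
Ev 6: PC=6 idx=0 pred=N actual=T -> ctr[0]=2
Ev 7: PC=3 idx=0 pred=T actual=T -> ctr[0]=3
Ev 8: PC=5 idx=2 pred=T actual=T -> ctr[2]=3
Ev 9: PC=3 idx=0 pred=T actual=N -> ctr[0]=2
Ev 10: PC=5 idx=2 pred=T actual=N -> ctr[2]=2
Ev 11: PC=5 idx=2 pred=T actual=T -> ctr[2]=3
Ev 12: PC=5 idx=2 pred=T actual=T -> ctr[2]=3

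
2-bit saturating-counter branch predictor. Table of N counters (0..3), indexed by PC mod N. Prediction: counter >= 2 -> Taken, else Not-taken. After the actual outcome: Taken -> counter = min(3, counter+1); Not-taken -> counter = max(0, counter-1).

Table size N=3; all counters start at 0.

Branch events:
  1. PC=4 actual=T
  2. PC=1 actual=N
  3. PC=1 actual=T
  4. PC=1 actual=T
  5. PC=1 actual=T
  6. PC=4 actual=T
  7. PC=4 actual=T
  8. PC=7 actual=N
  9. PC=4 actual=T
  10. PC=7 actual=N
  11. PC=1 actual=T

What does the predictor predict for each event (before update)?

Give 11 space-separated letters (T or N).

Answer: N N N N T T T T T T T

Derivation:
Ev 1: PC=4 idx=1 pred=N actual=T -> ctr[1]=1
Ev 2: PC=1 idx=1 pred=N actual=N -> ctr[1]=0
Ev 3: PC=1 idx=1 pred=N actual=T -> ctr[1]=1
Ev 4: PC=1 idx=1 pred=N actual=T -> ctr[1]=2
Ev 5: PC=1 idx=1 pred=T actual=T -> ctr[1]=3
Ev 6: PC=4 idx=1 pred=T actual=T -> ctr[1]=3
Ev 7: PC=4 idx=1 pred=T actual=T -> ctr[1]=3
Ev 8: PC=7 idx=1 pred=T actual=N -> ctr[1]=2
Ev 9: PC=4 idx=1 pred=T actual=T -> ctr[1]=3
Ev 10: PC=7 idx=1 pred=T actual=N -> ctr[1]=2
Ev 11: PC=1 idx=1 pred=T actual=T -> ctr[1]=3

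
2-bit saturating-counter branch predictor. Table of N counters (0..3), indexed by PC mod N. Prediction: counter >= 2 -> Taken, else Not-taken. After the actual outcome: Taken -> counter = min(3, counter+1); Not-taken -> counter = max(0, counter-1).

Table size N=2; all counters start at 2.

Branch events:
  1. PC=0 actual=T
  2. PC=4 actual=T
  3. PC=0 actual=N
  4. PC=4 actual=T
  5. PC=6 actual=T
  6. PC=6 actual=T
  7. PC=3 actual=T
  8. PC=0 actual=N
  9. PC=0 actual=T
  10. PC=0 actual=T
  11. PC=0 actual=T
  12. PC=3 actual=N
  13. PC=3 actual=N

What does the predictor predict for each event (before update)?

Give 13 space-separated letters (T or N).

Ev 1: PC=0 idx=0 pred=T actual=T -> ctr[0]=3
Ev 2: PC=4 idx=0 pred=T actual=T -> ctr[0]=3
Ev 3: PC=0 idx=0 pred=T actual=N -> ctr[0]=2
Ev 4: PC=4 idx=0 pred=T actual=T -> ctr[0]=3
Ev 5: PC=6 idx=0 pred=T actual=T -> ctr[0]=3
Ev 6: PC=6 idx=0 pred=T actual=T -> ctr[0]=3
Ev 7: PC=3 idx=1 pred=T actual=T -> ctr[1]=3
Ev 8: PC=0 idx=0 pred=T actual=N -> ctr[0]=2
Ev 9: PC=0 idx=0 pred=T actual=T -> ctr[0]=3
Ev 10: PC=0 idx=0 pred=T actual=T -> ctr[0]=3
Ev 11: PC=0 idx=0 pred=T actual=T -> ctr[0]=3
Ev 12: PC=3 idx=1 pred=T actual=N -> ctr[1]=2
Ev 13: PC=3 idx=1 pred=T actual=N -> ctr[1]=1

Answer: T T T T T T T T T T T T T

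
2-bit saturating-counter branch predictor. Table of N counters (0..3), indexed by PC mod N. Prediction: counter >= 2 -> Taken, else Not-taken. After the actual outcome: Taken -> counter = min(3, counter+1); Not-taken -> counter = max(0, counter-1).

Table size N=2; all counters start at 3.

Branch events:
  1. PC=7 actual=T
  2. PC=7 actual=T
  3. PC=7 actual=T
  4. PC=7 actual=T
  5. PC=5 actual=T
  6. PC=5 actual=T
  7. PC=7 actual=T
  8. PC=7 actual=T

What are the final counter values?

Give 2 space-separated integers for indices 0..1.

Ev 1: PC=7 idx=1 pred=T actual=T -> ctr[1]=3
Ev 2: PC=7 idx=1 pred=T actual=T -> ctr[1]=3
Ev 3: PC=7 idx=1 pred=T actual=T -> ctr[1]=3
Ev 4: PC=7 idx=1 pred=T actual=T -> ctr[1]=3
Ev 5: PC=5 idx=1 pred=T actual=T -> ctr[1]=3
Ev 6: PC=5 idx=1 pred=T actual=T -> ctr[1]=3
Ev 7: PC=7 idx=1 pred=T actual=T -> ctr[1]=3
Ev 8: PC=7 idx=1 pred=T actual=T -> ctr[1]=3

Answer: 3 3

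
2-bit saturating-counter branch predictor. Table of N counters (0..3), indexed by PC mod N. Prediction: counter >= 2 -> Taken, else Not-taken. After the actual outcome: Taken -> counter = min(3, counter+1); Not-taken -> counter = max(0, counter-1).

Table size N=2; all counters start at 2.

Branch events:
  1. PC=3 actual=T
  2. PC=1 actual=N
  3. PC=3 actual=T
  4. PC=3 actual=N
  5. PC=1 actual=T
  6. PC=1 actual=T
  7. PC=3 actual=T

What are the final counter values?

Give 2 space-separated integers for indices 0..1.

Answer: 2 3

Derivation:
Ev 1: PC=3 idx=1 pred=T actual=T -> ctr[1]=3
Ev 2: PC=1 idx=1 pred=T actual=N -> ctr[1]=2
Ev 3: PC=3 idx=1 pred=T actual=T -> ctr[1]=3
Ev 4: PC=3 idx=1 pred=T actual=N -> ctr[1]=2
Ev 5: PC=1 idx=1 pred=T actual=T -> ctr[1]=3
Ev 6: PC=1 idx=1 pred=T actual=T -> ctr[1]=3
Ev 7: PC=3 idx=1 pred=T actual=T -> ctr[1]=3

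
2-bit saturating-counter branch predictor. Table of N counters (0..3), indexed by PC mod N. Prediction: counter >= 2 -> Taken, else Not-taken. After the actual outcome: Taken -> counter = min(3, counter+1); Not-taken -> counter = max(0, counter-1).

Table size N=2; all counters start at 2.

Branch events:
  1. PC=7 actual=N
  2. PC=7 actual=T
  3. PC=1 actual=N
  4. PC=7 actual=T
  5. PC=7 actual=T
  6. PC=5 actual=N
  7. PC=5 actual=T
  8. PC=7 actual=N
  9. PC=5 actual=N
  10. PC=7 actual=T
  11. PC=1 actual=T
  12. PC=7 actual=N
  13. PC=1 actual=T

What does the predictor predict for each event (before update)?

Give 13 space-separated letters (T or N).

Ev 1: PC=7 idx=1 pred=T actual=N -> ctr[1]=1
Ev 2: PC=7 idx=1 pred=N actual=T -> ctr[1]=2
Ev 3: PC=1 idx=1 pred=T actual=N -> ctr[1]=1
Ev 4: PC=7 idx=1 pred=N actual=T -> ctr[1]=2
Ev 5: PC=7 idx=1 pred=T actual=T -> ctr[1]=3
Ev 6: PC=5 idx=1 pred=T actual=N -> ctr[1]=2
Ev 7: PC=5 idx=1 pred=T actual=T -> ctr[1]=3
Ev 8: PC=7 idx=1 pred=T actual=N -> ctr[1]=2
Ev 9: PC=5 idx=1 pred=T actual=N -> ctr[1]=1
Ev 10: PC=7 idx=1 pred=N actual=T -> ctr[1]=2
Ev 11: PC=1 idx=1 pred=T actual=T -> ctr[1]=3
Ev 12: PC=7 idx=1 pred=T actual=N -> ctr[1]=2
Ev 13: PC=1 idx=1 pred=T actual=T -> ctr[1]=3

Answer: T N T N T T T T T N T T T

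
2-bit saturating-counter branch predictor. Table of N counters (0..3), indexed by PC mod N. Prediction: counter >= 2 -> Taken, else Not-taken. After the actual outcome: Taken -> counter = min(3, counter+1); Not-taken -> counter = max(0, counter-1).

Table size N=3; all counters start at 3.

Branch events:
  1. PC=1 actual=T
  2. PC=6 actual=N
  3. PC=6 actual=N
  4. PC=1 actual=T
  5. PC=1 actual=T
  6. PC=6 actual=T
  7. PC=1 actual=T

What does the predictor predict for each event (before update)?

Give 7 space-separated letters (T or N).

Answer: T T T T T N T

Derivation:
Ev 1: PC=1 idx=1 pred=T actual=T -> ctr[1]=3
Ev 2: PC=6 idx=0 pred=T actual=N -> ctr[0]=2
Ev 3: PC=6 idx=0 pred=T actual=N -> ctr[0]=1
Ev 4: PC=1 idx=1 pred=T actual=T -> ctr[1]=3
Ev 5: PC=1 idx=1 pred=T actual=T -> ctr[1]=3
Ev 6: PC=6 idx=0 pred=N actual=T -> ctr[0]=2
Ev 7: PC=1 idx=1 pred=T actual=T -> ctr[1]=3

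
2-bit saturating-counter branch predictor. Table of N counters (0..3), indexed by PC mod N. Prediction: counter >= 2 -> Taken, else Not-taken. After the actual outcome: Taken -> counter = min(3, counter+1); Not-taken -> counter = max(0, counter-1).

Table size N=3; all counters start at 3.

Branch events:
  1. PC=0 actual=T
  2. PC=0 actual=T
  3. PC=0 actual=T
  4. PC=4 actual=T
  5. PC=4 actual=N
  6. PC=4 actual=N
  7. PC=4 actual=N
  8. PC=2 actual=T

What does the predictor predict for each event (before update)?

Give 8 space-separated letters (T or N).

Ev 1: PC=0 idx=0 pred=T actual=T -> ctr[0]=3
Ev 2: PC=0 idx=0 pred=T actual=T -> ctr[0]=3
Ev 3: PC=0 idx=0 pred=T actual=T -> ctr[0]=3
Ev 4: PC=4 idx=1 pred=T actual=T -> ctr[1]=3
Ev 5: PC=4 idx=1 pred=T actual=N -> ctr[1]=2
Ev 6: PC=4 idx=1 pred=T actual=N -> ctr[1]=1
Ev 7: PC=4 idx=1 pred=N actual=N -> ctr[1]=0
Ev 8: PC=2 idx=2 pred=T actual=T -> ctr[2]=3

Answer: T T T T T T N T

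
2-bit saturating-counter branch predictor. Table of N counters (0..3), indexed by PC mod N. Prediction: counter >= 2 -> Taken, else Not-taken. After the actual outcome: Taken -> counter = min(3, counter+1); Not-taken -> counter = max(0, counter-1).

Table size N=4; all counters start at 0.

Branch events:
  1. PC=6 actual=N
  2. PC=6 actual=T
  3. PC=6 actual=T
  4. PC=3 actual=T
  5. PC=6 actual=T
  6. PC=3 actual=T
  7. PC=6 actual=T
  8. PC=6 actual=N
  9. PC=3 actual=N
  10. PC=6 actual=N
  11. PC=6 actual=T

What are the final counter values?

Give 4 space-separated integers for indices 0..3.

Answer: 0 0 2 1

Derivation:
Ev 1: PC=6 idx=2 pred=N actual=N -> ctr[2]=0
Ev 2: PC=6 idx=2 pred=N actual=T -> ctr[2]=1
Ev 3: PC=6 idx=2 pred=N actual=T -> ctr[2]=2
Ev 4: PC=3 idx=3 pred=N actual=T -> ctr[3]=1
Ev 5: PC=6 idx=2 pred=T actual=T -> ctr[2]=3
Ev 6: PC=3 idx=3 pred=N actual=T -> ctr[3]=2
Ev 7: PC=6 idx=2 pred=T actual=T -> ctr[2]=3
Ev 8: PC=6 idx=2 pred=T actual=N -> ctr[2]=2
Ev 9: PC=3 idx=3 pred=T actual=N -> ctr[3]=1
Ev 10: PC=6 idx=2 pred=T actual=N -> ctr[2]=1
Ev 11: PC=6 idx=2 pred=N actual=T -> ctr[2]=2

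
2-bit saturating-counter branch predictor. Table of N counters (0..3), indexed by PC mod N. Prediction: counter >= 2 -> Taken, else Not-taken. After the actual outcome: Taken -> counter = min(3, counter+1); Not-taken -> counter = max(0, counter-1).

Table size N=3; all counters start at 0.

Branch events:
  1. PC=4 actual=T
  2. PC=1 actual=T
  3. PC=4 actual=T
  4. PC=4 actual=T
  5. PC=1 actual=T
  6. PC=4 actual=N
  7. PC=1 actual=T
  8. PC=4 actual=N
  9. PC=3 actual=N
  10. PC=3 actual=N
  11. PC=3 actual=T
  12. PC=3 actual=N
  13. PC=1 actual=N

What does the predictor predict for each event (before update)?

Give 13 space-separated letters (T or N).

Ev 1: PC=4 idx=1 pred=N actual=T -> ctr[1]=1
Ev 2: PC=1 idx=1 pred=N actual=T -> ctr[1]=2
Ev 3: PC=4 idx=1 pred=T actual=T -> ctr[1]=3
Ev 4: PC=4 idx=1 pred=T actual=T -> ctr[1]=3
Ev 5: PC=1 idx=1 pred=T actual=T -> ctr[1]=3
Ev 6: PC=4 idx=1 pred=T actual=N -> ctr[1]=2
Ev 7: PC=1 idx=1 pred=T actual=T -> ctr[1]=3
Ev 8: PC=4 idx=1 pred=T actual=N -> ctr[1]=2
Ev 9: PC=3 idx=0 pred=N actual=N -> ctr[0]=0
Ev 10: PC=3 idx=0 pred=N actual=N -> ctr[0]=0
Ev 11: PC=3 idx=0 pred=N actual=T -> ctr[0]=1
Ev 12: PC=3 idx=0 pred=N actual=N -> ctr[0]=0
Ev 13: PC=1 idx=1 pred=T actual=N -> ctr[1]=1

Answer: N N T T T T T T N N N N T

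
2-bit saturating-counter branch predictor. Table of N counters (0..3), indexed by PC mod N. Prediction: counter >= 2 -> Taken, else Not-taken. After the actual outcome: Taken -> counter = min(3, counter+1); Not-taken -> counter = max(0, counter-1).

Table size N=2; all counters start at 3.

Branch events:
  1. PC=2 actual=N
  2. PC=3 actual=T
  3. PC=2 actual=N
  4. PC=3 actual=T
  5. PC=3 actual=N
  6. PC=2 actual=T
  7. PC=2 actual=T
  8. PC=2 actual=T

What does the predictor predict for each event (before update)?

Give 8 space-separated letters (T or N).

Answer: T T T T T N T T

Derivation:
Ev 1: PC=2 idx=0 pred=T actual=N -> ctr[0]=2
Ev 2: PC=3 idx=1 pred=T actual=T -> ctr[1]=3
Ev 3: PC=2 idx=0 pred=T actual=N -> ctr[0]=1
Ev 4: PC=3 idx=1 pred=T actual=T -> ctr[1]=3
Ev 5: PC=3 idx=1 pred=T actual=N -> ctr[1]=2
Ev 6: PC=2 idx=0 pred=N actual=T -> ctr[0]=2
Ev 7: PC=2 idx=0 pred=T actual=T -> ctr[0]=3
Ev 8: PC=2 idx=0 pred=T actual=T -> ctr[0]=3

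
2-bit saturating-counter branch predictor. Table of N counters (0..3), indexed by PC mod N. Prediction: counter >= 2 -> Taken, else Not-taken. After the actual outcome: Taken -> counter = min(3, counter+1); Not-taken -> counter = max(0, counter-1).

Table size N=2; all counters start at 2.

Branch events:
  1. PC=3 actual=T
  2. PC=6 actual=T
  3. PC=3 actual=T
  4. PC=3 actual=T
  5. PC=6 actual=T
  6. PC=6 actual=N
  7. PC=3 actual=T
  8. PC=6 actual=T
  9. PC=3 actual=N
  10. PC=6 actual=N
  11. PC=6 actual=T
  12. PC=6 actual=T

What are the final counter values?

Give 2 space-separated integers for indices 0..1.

Answer: 3 2

Derivation:
Ev 1: PC=3 idx=1 pred=T actual=T -> ctr[1]=3
Ev 2: PC=6 idx=0 pred=T actual=T -> ctr[0]=3
Ev 3: PC=3 idx=1 pred=T actual=T -> ctr[1]=3
Ev 4: PC=3 idx=1 pred=T actual=T -> ctr[1]=3
Ev 5: PC=6 idx=0 pred=T actual=T -> ctr[0]=3
Ev 6: PC=6 idx=0 pred=T actual=N -> ctr[0]=2
Ev 7: PC=3 idx=1 pred=T actual=T -> ctr[1]=3
Ev 8: PC=6 idx=0 pred=T actual=T -> ctr[0]=3
Ev 9: PC=3 idx=1 pred=T actual=N -> ctr[1]=2
Ev 10: PC=6 idx=0 pred=T actual=N -> ctr[0]=2
Ev 11: PC=6 idx=0 pred=T actual=T -> ctr[0]=3
Ev 12: PC=6 idx=0 pred=T actual=T -> ctr[0]=3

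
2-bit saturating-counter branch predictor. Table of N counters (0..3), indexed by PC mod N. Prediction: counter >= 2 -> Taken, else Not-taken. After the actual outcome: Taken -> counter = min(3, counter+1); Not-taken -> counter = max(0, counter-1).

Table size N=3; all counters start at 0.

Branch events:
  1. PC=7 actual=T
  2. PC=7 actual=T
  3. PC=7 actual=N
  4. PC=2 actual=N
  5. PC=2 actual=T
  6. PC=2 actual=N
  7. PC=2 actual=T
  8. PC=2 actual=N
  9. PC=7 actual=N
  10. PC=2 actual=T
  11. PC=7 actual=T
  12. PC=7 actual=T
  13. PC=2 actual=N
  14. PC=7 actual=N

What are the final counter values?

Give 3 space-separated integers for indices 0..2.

Ev 1: PC=7 idx=1 pred=N actual=T -> ctr[1]=1
Ev 2: PC=7 idx=1 pred=N actual=T -> ctr[1]=2
Ev 3: PC=7 idx=1 pred=T actual=N -> ctr[1]=1
Ev 4: PC=2 idx=2 pred=N actual=N -> ctr[2]=0
Ev 5: PC=2 idx=2 pred=N actual=T -> ctr[2]=1
Ev 6: PC=2 idx=2 pred=N actual=N -> ctr[2]=0
Ev 7: PC=2 idx=2 pred=N actual=T -> ctr[2]=1
Ev 8: PC=2 idx=2 pred=N actual=N -> ctr[2]=0
Ev 9: PC=7 idx=1 pred=N actual=N -> ctr[1]=0
Ev 10: PC=2 idx=2 pred=N actual=T -> ctr[2]=1
Ev 11: PC=7 idx=1 pred=N actual=T -> ctr[1]=1
Ev 12: PC=7 idx=1 pred=N actual=T -> ctr[1]=2
Ev 13: PC=2 idx=2 pred=N actual=N -> ctr[2]=0
Ev 14: PC=7 idx=1 pred=T actual=N -> ctr[1]=1

Answer: 0 1 0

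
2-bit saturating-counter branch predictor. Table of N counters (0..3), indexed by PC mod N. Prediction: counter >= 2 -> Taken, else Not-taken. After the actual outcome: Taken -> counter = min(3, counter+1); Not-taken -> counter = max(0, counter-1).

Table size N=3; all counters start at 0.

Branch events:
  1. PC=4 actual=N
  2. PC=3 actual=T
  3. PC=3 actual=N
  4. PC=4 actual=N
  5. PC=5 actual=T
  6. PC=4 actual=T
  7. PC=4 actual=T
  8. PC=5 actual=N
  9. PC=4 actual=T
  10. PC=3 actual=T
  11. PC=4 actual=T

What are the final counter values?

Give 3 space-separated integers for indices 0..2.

Ev 1: PC=4 idx=1 pred=N actual=N -> ctr[1]=0
Ev 2: PC=3 idx=0 pred=N actual=T -> ctr[0]=1
Ev 3: PC=3 idx=0 pred=N actual=N -> ctr[0]=0
Ev 4: PC=4 idx=1 pred=N actual=N -> ctr[1]=0
Ev 5: PC=5 idx=2 pred=N actual=T -> ctr[2]=1
Ev 6: PC=4 idx=1 pred=N actual=T -> ctr[1]=1
Ev 7: PC=4 idx=1 pred=N actual=T -> ctr[1]=2
Ev 8: PC=5 idx=2 pred=N actual=N -> ctr[2]=0
Ev 9: PC=4 idx=1 pred=T actual=T -> ctr[1]=3
Ev 10: PC=3 idx=0 pred=N actual=T -> ctr[0]=1
Ev 11: PC=4 idx=1 pred=T actual=T -> ctr[1]=3

Answer: 1 3 0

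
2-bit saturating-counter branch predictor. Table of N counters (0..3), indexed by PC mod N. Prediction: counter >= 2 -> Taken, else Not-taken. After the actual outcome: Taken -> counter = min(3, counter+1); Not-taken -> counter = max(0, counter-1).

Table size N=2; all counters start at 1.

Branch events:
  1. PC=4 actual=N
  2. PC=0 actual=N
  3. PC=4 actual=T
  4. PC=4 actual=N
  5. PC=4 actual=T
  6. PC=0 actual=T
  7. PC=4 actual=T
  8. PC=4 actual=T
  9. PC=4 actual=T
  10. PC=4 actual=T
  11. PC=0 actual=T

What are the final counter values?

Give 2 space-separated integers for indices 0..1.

Ev 1: PC=4 idx=0 pred=N actual=N -> ctr[0]=0
Ev 2: PC=0 idx=0 pred=N actual=N -> ctr[0]=0
Ev 3: PC=4 idx=0 pred=N actual=T -> ctr[0]=1
Ev 4: PC=4 idx=0 pred=N actual=N -> ctr[0]=0
Ev 5: PC=4 idx=0 pred=N actual=T -> ctr[0]=1
Ev 6: PC=0 idx=0 pred=N actual=T -> ctr[0]=2
Ev 7: PC=4 idx=0 pred=T actual=T -> ctr[0]=3
Ev 8: PC=4 idx=0 pred=T actual=T -> ctr[0]=3
Ev 9: PC=4 idx=0 pred=T actual=T -> ctr[0]=3
Ev 10: PC=4 idx=0 pred=T actual=T -> ctr[0]=3
Ev 11: PC=0 idx=0 pred=T actual=T -> ctr[0]=3

Answer: 3 1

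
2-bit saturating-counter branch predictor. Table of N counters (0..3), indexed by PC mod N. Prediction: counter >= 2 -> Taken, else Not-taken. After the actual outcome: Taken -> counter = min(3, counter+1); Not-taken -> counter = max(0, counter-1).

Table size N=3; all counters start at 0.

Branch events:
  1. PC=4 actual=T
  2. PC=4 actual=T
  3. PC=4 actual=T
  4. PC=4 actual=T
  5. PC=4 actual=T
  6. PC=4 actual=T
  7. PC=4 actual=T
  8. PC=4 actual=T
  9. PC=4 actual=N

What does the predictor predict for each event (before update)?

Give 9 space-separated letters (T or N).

Answer: N N T T T T T T T

Derivation:
Ev 1: PC=4 idx=1 pred=N actual=T -> ctr[1]=1
Ev 2: PC=4 idx=1 pred=N actual=T -> ctr[1]=2
Ev 3: PC=4 idx=1 pred=T actual=T -> ctr[1]=3
Ev 4: PC=4 idx=1 pred=T actual=T -> ctr[1]=3
Ev 5: PC=4 idx=1 pred=T actual=T -> ctr[1]=3
Ev 6: PC=4 idx=1 pred=T actual=T -> ctr[1]=3
Ev 7: PC=4 idx=1 pred=T actual=T -> ctr[1]=3
Ev 8: PC=4 idx=1 pred=T actual=T -> ctr[1]=3
Ev 9: PC=4 idx=1 pred=T actual=N -> ctr[1]=2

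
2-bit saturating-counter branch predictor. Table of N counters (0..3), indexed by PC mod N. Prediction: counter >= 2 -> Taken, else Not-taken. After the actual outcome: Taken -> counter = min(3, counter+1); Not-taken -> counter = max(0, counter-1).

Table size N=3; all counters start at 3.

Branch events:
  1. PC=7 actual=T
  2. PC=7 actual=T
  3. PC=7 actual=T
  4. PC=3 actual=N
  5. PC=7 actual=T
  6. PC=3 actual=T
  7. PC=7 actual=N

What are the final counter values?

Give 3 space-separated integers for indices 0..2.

Ev 1: PC=7 idx=1 pred=T actual=T -> ctr[1]=3
Ev 2: PC=7 idx=1 pred=T actual=T -> ctr[1]=3
Ev 3: PC=7 idx=1 pred=T actual=T -> ctr[1]=3
Ev 4: PC=3 idx=0 pred=T actual=N -> ctr[0]=2
Ev 5: PC=7 idx=1 pred=T actual=T -> ctr[1]=3
Ev 6: PC=3 idx=0 pred=T actual=T -> ctr[0]=3
Ev 7: PC=7 idx=1 pred=T actual=N -> ctr[1]=2

Answer: 3 2 3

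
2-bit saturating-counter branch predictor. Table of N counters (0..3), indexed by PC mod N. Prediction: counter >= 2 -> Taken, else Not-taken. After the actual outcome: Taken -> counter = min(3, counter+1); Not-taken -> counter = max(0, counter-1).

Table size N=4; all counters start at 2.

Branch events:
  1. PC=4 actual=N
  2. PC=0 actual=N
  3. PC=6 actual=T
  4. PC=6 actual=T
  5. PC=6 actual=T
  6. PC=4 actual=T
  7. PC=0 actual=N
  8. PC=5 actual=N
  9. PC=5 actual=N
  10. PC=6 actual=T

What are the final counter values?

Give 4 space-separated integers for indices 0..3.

Answer: 0 0 3 2

Derivation:
Ev 1: PC=4 idx=0 pred=T actual=N -> ctr[0]=1
Ev 2: PC=0 idx=0 pred=N actual=N -> ctr[0]=0
Ev 3: PC=6 idx=2 pred=T actual=T -> ctr[2]=3
Ev 4: PC=6 idx=2 pred=T actual=T -> ctr[2]=3
Ev 5: PC=6 idx=2 pred=T actual=T -> ctr[2]=3
Ev 6: PC=4 idx=0 pred=N actual=T -> ctr[0]=1
Ev 7: PC=0 idx=0 pred=N actual=N -> ctr[0]=0
Ev 8: PC=5 idx=1 pred=T actual=N -> ctr[1]=1
Ev 9: PC=5 idx=1 pred=N actual=N -> ctr[1]=0
Ev 10: PC=6 idx=2 pred=T actual=T -> ctr[2]=3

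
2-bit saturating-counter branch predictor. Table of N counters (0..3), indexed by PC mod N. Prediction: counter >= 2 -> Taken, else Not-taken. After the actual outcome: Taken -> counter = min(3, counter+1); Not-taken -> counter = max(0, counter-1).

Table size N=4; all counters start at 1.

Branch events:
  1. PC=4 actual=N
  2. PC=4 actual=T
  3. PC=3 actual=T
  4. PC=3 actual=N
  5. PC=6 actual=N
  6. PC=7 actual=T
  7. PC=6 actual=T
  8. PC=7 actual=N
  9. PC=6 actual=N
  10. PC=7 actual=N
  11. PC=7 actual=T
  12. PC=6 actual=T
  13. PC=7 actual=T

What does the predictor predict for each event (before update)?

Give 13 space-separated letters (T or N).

Ev 1: PC=4 idx=0 pred=N actual=N -> ctr[0]=0
Ev 2: PC=4 idx=0 pred=N actual=T -> ctr[0]=1
Ev 3: PC=3 idx=3 pred=N actual=T -> ctr[3]=2
Ev 4: PC=3 idx=3 pred=T actual=N -> ctr[3]=1
Ev 5: PC=6 idx=2 pred=N actual=N -> ctr[2]=0
Ev 6: PC=7 idx=3 pred=N actual=T -> ctr[3]=2
Ev 7: PC=6 idx=2 pred=N actual=T -> ctr[2]=1
Ev 8: PC=7 idx=3 pred=T actual=N -> ctr[3]=1
Ev 9: PC=6 idx=2 pred=N actual=N -> ctr[2]=0
Ev 10: PC=7 idx=3 pred=N actual=N -> ctr[3]=0
Ev 11: PC=7 idx=3 pred=N actual=T -> ctr[3]=1
Ev 12: PC=6 idx=2 pred=N actual=T -> ctr[2]=1
Ev 13: PC=7 idx=3 pred=N actual=T -> ctr[3]=2

Answer: N N N T N N N T N N N N N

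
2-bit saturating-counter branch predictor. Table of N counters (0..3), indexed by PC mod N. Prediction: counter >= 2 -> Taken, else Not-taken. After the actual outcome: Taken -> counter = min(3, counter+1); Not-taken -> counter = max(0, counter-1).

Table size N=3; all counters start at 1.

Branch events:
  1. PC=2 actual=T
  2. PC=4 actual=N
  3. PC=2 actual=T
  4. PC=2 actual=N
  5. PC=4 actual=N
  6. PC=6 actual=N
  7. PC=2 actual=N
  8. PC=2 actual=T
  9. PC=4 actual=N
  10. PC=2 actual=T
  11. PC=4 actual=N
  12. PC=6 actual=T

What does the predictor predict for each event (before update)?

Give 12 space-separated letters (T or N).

Ev 1: PC=2 idx=2 pred=N actual=T -> ctr[2]=2
Ev 2: PC=4 idx=1 pred=N actual=N -> ctr[1]=0
Ev 3: PC=2 idx=2 pred=T actual=T -> ctr[2]=3
Ev 4: PC=2 idx=2 pred=T actual=N -> ctr[2]=2
Ev 5: PC=4 idx=1 pred=N actual=N -> ctr[1]=0
Ev 6: PC=6 idx=0 pred=N actual=N -> ctr[0]=0
Ev 7: PC=2 idx=2 pred=T actual=N -> ctr[2]=1
Ev 8: PC=2 idx=2 pred=N actual=T -> ctr[2]=2
Ev 9: PC=4 idx=1 pred=N actual=N -> ctr[1]=0
Ev 10: PC=2 idx=2 pred=T actual=T -> ctr[2]=3
Ev 11: PC=4 idx=1 pred=N actual=N -> ctr[1]=0
Ev 12: PC=6 idx=0 pred=N actual=T -> ctr[0]=1

Answer: N N T T N N T N N T N N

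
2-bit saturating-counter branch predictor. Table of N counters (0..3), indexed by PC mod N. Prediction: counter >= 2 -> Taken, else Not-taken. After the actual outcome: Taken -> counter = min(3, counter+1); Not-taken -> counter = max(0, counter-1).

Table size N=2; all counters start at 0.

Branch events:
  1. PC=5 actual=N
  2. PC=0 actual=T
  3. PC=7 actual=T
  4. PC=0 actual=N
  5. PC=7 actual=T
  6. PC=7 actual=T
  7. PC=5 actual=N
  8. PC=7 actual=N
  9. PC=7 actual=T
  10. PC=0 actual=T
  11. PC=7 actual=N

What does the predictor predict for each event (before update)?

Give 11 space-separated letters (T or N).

Ev 1: PC=5 idx=1 pred=N actual=N -> ctr[1]=0
Ev 2: PC=0 idx=0 pred=N actual=T -> ctr[0]=1
Ev 3: PC=7 idx=1 pred=N actual=T -> ctr[1]=1
Ev 4: PC=0 idx=0 pred=N actual=N -> ctr[0]=0
Ev 5: PC=7 idx=1 pred=N actual=T -> ctr[1]=2
Ev 6: PC=7 idx=1 pred=T actual=T -> ctr[1]=3
Ev 7: PC=5 idx=1 pred=T actual=N -> ctr[1]=2
Ev 8: PC=7 idx=1 pred=T actual=N -> ctr[1]=1
Ev 9: PC=7 idx=1 pred=N actual=T -> ctr[1]=2
Ev 10: PC=0 idx=0 pred=N actual=T -> ctr[0]=1
Ev 11: PC=7 idx=1 pred=T actual=N -> ctr[1]=1

Answer: N N N N N T T T N N T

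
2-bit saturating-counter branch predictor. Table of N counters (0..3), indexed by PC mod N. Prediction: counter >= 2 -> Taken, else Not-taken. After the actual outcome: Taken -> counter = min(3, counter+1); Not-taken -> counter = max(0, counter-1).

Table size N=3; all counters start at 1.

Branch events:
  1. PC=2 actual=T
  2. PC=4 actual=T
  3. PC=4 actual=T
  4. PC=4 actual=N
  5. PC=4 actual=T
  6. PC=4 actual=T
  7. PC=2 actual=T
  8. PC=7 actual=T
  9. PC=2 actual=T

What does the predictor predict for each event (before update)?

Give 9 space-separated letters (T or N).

Ev 1: PC=2 idx=2 pred=N actual=T -> ctr[2]=2
Ev 2: PC=4 idx=1 pred=N actual=T -> ctr[1]=2
Ev 3: PC=4 idx=1 pred=T actual=T -> ctr[1]=3
Ev 4: PC=4 idx=1 pred=T actual=N -> ctr[1]=2
Ev 5: PC=4 idx=1 pred=T actual=T -> ctr[1]=3
Ev 6: PC=4 idx=1 pred=T actual=T -> ctr[1]=3
Ev 7: PC=2 idx=2 pred=T actual=T -> ctr[2]=3
Ev 8: PC=7 idx=1 pred=T actual=T -> ctr[1]=3
Ev 9: PC=2 idx=2 pred=T actual=T -> ctr[2]=3

Answer: N N T T T T T T T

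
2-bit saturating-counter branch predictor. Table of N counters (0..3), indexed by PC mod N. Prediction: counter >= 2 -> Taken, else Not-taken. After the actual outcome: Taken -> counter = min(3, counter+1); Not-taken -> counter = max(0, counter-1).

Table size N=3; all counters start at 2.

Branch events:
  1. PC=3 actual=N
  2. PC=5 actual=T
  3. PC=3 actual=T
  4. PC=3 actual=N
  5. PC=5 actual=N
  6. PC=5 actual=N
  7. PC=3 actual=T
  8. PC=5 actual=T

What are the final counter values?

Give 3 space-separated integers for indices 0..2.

Ev 1: PC=3 idx=0 pred=T actual=N -> ctr[0]=1
Ev 2: PC=5 idx=2 pred=T actual=T -> ctr[2]=3
Ev 3: PC=3 idx=0 pred=N actual=T -> ctr[0]=2
Ev 4: PC=3 idx=0 pred=T actual=N -> ctr[0]=1
Ev 5: PC=5 idx=2 pred=T actual=N -> ctr[2]=2
Ev 6: PC=5 idx=2 pred=T actual=N -> ctr[2]=1
Ev 7: PC=3 idx=0 pred=N actual=T -> ctr[0]=2
Ev 8: PC=5 idx=2 pred=N actual=T -> ctr[2]=2

Answer: 2 2 2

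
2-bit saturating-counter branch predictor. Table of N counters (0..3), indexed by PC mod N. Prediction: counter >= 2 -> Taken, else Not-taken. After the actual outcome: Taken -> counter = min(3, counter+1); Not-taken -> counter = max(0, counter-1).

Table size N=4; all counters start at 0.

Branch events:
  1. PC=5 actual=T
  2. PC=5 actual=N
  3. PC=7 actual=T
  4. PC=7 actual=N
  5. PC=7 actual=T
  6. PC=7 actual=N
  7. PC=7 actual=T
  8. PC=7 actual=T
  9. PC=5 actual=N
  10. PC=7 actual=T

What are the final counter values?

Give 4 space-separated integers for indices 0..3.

Answer: 0 0 0 3

Derivation:
Ev 1: PC=5 idx=1 pred=N actual=T -> ctr[1]=1
Ev 2: PC=5 idx=1 pred=N actual=N -> ctr[1]=0
Ev 3: PC=7 idx=3 pred=N actual=T -> ctr[3]=1
Ev 4: PC=7 idx=3 pred=N actual=N -> ctr[3]=0
Ev 5: PC=7 idx=3 pred=N actual=T -> ctr[3]=1
Ev 6: PC=7 idx=3 pred=N actual=N -> ctr[3]=0
Ev 7: PC=7 idx=3 pred=N actual=T -> ctr[3]=1
Ev 8: PC=7 idx=3 pred=N actual=T -> ctr[3]=2
Ev 9: PC=5 idx=1 pred=N actual=N -> ctr[1]=0
Ev 10: PC=7 idx=3 pred=T actual=T -> ctr[3]=3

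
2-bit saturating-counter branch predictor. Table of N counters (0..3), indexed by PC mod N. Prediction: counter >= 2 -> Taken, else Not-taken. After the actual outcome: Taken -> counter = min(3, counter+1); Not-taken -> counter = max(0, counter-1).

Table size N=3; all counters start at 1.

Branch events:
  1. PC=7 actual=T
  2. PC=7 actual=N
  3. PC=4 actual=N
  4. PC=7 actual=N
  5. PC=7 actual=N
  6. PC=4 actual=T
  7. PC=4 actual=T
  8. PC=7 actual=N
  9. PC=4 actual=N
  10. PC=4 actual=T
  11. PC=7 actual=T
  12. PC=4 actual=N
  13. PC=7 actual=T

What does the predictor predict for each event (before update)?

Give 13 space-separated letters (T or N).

Answer: N T N N N N N T N N N T N

Derivation:
Ev 1: PC=7 idx=1 pred=N actual=T -> ctr[1]=2
Ev 2: PC=7 idx=1 pred=T actual=N -> ctr[1]=1
Ev 3: PC=4 idx=1 pred=N actual=N -> ctr[1]=0
Ev 4: PC=7 idx=1 pred=N actual=N -> ctr[1]=0
Ev 5: PC=7 idx=1 pred=N actual=N -> ctr[1]=0
Ev 6: PC=4 idx=1 pred=N actual=T -> ctr[1]=1
Ev 7: PC=4 idx=1 pred=N actual=T -> ctr[1]=2
Ev 8: PC=7 idx=1 pred=T actual=N -> ctr[1]=1
Ev 9: PC=4 idx=1 pred=N actual=N -> ctr[1]=0
Ev 10: PC=4 idx=1 pred=N actual=T -> ctr[1]=1
Ev 11: PC=7 idx=1 pred=N actual=T -> ctr[1]=2
Ev 12: PC=4 idx=1 pred=T actual=N -> ctr[1]=1
Ev 13: PC=7 idx=1 pred=N actual=T -> ctr[1]=2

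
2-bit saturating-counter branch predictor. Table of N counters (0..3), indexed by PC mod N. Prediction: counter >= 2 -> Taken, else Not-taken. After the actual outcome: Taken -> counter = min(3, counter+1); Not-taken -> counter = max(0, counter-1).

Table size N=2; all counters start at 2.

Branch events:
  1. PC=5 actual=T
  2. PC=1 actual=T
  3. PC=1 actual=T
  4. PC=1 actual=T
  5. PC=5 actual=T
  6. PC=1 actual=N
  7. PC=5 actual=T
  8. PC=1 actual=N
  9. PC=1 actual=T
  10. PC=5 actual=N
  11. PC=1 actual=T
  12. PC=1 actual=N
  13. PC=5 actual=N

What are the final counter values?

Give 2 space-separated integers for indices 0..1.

Ev 1: PC=5 idx=1 pred=T actual=T -> ctr[1]=3
Ev 2: PC=1 idx=1 pred=T actual=T -> ctr[1]=3
Ev 3: PC=1 idx=1 pred=T actual=T -> ctr[1]=3
Ev 4: PC=1 idx=1 pred=T actual=T -> ctr[1]=3
Ev 5: PC=5 idx=1 pred=T actual=T -> ctr[1]=3
Ev 6: PC=1 idx=1 pred=T actual=N -> ctr[1]=2
Ev 7: PC=5 idx=1 pred=T actual=T -> ctr[1]=3
Ev 8: PC=1 idx=1 pred=T actual=N -> ctr[1]=2
Ev 9: PC=1 idx=1 pred=T actual=T -> ctr[1]=3
Ev 10: PC=5 idx=1 pred=T actual=N -> ctr[1]=2
Ev 11: PC=1 idx=1 pred=T actual=T -> ctr[1]=3
Ev 12: PC=1 idx=1 pred=T actual=N -> ctr[1]=2
Ev 13: PC=5 idx=1 pred=T actual=N -> ctr[1]=1

Answer: 2 1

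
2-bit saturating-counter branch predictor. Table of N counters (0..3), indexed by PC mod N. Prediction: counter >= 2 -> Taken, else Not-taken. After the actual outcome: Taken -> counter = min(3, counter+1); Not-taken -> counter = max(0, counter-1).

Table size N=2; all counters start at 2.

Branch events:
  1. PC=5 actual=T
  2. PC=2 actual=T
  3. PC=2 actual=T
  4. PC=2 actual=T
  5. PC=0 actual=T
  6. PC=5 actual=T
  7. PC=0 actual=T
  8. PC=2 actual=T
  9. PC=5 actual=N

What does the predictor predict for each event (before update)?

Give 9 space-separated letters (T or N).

Ev 1: PC=5 idx=1 pred=T actual=T -> ctr[1]=3
Ev 2: PC=2 idx=0 pred=T actual=T -> ctr[0]=3
Ev 3: PC=2 idx=0 pred=T actual=T -> ctr[0]=3
Ev 4: PC=2 idx=0 pred=T actual=T -> ctr[0]=3
Ev 5: PC=0 idx=0 pred=T actual=T -> ctr[0]=3
Ev 6: PC=5 idx=1 pred=T actual=T -> ctr[1]=3
Ev 7: PC=0 idx=0 pred=T actual=T -> ctr[0]=3
Ev 8: PC=2 idx=0 pred=T actual=T -> ctr[0]=3
Ev 9: PC=5 idx=1 pred=T actual=N -> ctr[1]=2

Answer: T T T T T T T T T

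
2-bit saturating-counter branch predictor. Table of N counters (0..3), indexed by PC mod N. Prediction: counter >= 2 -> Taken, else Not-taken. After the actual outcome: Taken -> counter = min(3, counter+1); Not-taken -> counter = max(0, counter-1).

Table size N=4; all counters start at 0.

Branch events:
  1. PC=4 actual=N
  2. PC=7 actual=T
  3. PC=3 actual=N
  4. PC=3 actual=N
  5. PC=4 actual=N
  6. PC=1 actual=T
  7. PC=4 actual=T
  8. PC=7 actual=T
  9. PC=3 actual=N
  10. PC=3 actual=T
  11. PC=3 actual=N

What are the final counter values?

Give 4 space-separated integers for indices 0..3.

Ev 1: PC=4 idx=0 pred=N actual=N -> ctr[0]=0
Ev 2: PC=7 idx=3 pred=N actual=T -> ctr[3]=1
Ev 3: PC=3 idx=3 pred=N actual=N -> ctr[3]=0
Ev 4: PC=3 idx=3 pred=N actual=N -> ctr[3]=0
Ev 5: PC=4 idx=0 pred=N actual=N -> ctr[0]=0
Ev 6: PC=1 idx=1 pred=N actual=T -> ctr[1]=1
Ev 7: PC=4 idx=0 pred=N actual=T -> ctr[0]=1
Ev 8: PC=7 idx=3 pred=N actual=T -> ctr[3]=1
Ev 9: PC=3 idx=3 pred=N actual=N -> ctr[3]=0
Ev 10: PC=3 idx=3 pred=N actual=T -> ctr[3]=1
Ev 11: PC=3 idx=3 pred=N actual=N -> ctr[3]=0

Answer: 1 1 0 0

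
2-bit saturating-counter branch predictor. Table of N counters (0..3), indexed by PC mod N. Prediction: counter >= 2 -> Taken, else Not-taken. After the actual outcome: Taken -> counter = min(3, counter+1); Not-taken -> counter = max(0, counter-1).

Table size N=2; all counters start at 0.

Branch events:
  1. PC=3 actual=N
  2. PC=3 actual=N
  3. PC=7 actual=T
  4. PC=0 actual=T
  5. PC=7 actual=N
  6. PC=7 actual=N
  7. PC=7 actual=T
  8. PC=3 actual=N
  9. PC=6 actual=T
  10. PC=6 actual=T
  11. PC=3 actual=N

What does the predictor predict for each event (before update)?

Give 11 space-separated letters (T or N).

Ev 1: PC=3 idx=1 pred=N actual=N -> ctr[1]=0
Ev 2: PC=3 idx=1 pred=N actual=N -> ctr[1]=0
Ev 3: PC=7 idx=1 pred=N actual=T -> ctr[1]=1
Ev 4: PC=0 idx=0 pred=N actual=T -> ctr[0]=1
Ev 5: PC=7 idx=1 pred=N actual=N -> ctr[1]=0
Ev 6: PC=7 idx=1 pred=N actual=N -> ctr[1]=0
Ev 7: PC=7 idx=1 pred=N actual=T -> ctr[1]=1
Ev 8: PC=3 idx=1 pred=N actual=N -> ctr[1]=0
Ev 9: PC=6 idx=0 pred=N actual=T -> ctr[0]=2
Ev 10: PC=6 idx=0 pred=T actual=T -> ctr[0]=3
Ev 11: PC=3 idx=1 pred=N actual=N -> ctr[1]=0

Answer: N N N N N N N N N T N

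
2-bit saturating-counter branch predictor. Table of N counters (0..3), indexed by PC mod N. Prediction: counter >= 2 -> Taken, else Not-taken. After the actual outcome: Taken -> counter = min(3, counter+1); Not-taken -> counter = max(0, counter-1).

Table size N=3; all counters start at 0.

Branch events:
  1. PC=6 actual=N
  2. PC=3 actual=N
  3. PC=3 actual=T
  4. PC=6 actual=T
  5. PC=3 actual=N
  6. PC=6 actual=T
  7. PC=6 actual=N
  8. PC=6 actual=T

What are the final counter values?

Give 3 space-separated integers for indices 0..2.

Ev 1: PC=6 idx=0 pred=N actual=N -> ctr[0]=0
Ev 2: PC=3 idx=0 pred=N actual=N -> ctr[0]=0
Ev 3: PC=3 idx=0 pred=N actual=T -> ctr[0]=1
Ev 4: PC=6 idx=0 pred=N actual=T -> ctr[0]=2
Ev 5: PC=3 idx=0 pred=T actual=N -> ctr[0]=1
Ev 6: PC=6 idx=0 pred=N actual=T -> ctr[0]=2
Ev 7: PC=6 idx=0 pred=T actual=N -> ctr[0]=1
Ev 8: PC=6 idx=0 pred=N actual=T -> ctr[0]=2

Answer: 2 0 0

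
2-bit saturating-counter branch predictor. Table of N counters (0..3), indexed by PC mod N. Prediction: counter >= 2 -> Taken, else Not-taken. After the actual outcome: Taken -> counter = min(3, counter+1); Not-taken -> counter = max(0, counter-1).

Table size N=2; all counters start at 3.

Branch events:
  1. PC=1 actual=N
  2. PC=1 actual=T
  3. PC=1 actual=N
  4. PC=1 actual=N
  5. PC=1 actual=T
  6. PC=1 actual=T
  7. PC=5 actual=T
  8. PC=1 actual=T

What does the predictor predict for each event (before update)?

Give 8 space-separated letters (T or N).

Answer: T T T T N T T T

Derivation:
Ev 1: PC=1 idx=1 pred=T actual=N -> ctr[1]=2
Ev 2: PC=1 idx=1 pred=T actual=T -> ctr[1]=3
Ev 3: PC=1 idx=1 pred=T actual=N -> ctr[1]=2
Ev 4: PC=1 idx=1 pred=T actual=N -> ctr[1]=1
Ev 5: PC=1 idx=1 pred=N actual=T -> ctr[1]=2
Ev 6: PC=1 idx=1 pred=T actual=T -> ctr[1]=3
Ev 7: PC=5 idx=1 pred=T actual=T -> ctr[1]=3
Ev 8: PC=1 idx=1 pred=T actual=T -> ctr[1]=3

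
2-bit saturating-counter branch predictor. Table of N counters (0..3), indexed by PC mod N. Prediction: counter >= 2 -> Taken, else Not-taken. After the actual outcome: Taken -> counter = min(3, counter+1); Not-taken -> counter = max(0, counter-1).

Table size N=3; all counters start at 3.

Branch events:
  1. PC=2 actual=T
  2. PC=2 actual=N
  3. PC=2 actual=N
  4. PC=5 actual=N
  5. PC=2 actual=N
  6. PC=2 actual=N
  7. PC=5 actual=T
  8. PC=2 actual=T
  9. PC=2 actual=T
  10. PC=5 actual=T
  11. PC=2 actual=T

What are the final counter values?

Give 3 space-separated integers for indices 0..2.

Ev 1: PC=2 idx=2 pred=T actual=T -> ctr[2]=3
Ev 2: PC=2 idx=2 pred=T actual=N -> ctr[2]=2
Ev 3: PC=2 idx=2 pred=T actual=N -> ctr[2]=1
Ev 4: PC=5 idx=2 pred=N actual=N -> ctr[2]=0
Ev 5: PC=2 idx=2 pred=N actual=N -> ctr[2]=0
Ev 6: PC=2 idx=2 pred=N actual=N -> ctr[2]=0
Ev 7: PC=5 idx=2 pred=N actual=T -> ctr[2]=1
Ev 8: PC=2 idx=2 pred=N actual=T -> ctr[2]=2
Ev 9: PC=2 idx=2 pred=T actual=T -> ctr[2]=3
Ev 10: PC=5 idx=2 pred=T actual=T -> ctr[2]=3
Ev 11: PC=2 idx=2 pred=T actual=T -> ctr[2]=3

Answer: 3 3 3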